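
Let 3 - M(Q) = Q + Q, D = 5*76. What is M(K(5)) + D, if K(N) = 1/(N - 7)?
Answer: 384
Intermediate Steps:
D = 380
K(N) = 1/(-7 + N)
M(Q) = 3 - 2*Q (M(Q) = 3 - (Q + Q) = 3 - 2*Q)
M(K(5)) + D = (3 - 2/(-7 + 5)) + 380 = (3 - 2/(-2)) + 380 = (3 - 2*(-1/2)) + 380 = (3 + 1) + 380 = 4 + 380 = 384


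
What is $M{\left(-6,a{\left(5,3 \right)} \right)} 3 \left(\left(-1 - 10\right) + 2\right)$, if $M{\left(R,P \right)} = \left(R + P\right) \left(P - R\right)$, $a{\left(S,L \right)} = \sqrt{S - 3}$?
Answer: $918$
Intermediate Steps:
$a{\left(S,L \right)} = \sqrt{-3 + S}$
$M{\left(R,P \right)} = \left(P + R\right) \left(P - R\right)$
$M{\left(-6,a{\left(5,3 \right)} \right)} 3 \left(\left(-1 - 10\right) + 2\right) = \left(\left(\sqrt{-3 + 5}\right)^{2} - \left(-6\right)^{2}\right) 3 \left(\left(-1 - 10\right) + 2\right) = \left(\left(\sqrt{2}\right)^{2} - 36\right) 3 \left(-11 + 2\right) = \left(2 - 36\right) 3 \left(-9\right) = \left(-34\right) 3 \left(-9\right) = \left(-102\right) \left(-9\right) = 918$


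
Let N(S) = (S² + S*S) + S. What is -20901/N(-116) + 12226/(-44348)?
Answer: -104543787/99029084 ≈ -1.0557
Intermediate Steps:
N(S) = S + 2*S² (N(S) = (S² + S²) + S = 2*S² + S = S + 2*S²)
-20901/N(-116) + 12226/(-44348) = -20901*(-1/(116*(1 + 2*(-116)))) + 12226/(-44348) = -20901*(-1/(116*(1 - 232))) + 12226*(-1/44348) = -20901/((-116*(-231))) - 6113/22174 = -20901/26796 - 6113/22174 = -20901*1/26796 - 6113/22174 = -6967/8932 - 6113/22174 = -104543787/99029084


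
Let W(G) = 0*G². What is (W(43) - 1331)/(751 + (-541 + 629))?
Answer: -1331/839 ≈ -1.5864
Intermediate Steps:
W(G) = 0
(W(43) - 1331)/(751 + (-541 + 629)) = (0 - 1331)/(751 + (-541 + 629)) = -1331/(751 + 88) = -1331/839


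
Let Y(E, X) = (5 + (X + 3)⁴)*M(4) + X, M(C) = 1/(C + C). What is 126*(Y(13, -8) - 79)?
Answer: -2079/2 ≈ -1039.5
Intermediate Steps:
M(C) = 1/(2*C)
Y(E, X) = 5/8 + X + (3 + X)⁴/8 (Y(E, X) = (5 + (X + 3)⁴)*((½)/4) + X = (5 + (3 + X)⁴)*((½)*(¼)) + X = (5 + (3 + X)⁴)*(⅛) + X = (5/8 + (3 + X)⁴/8) + X = 5/8 + X + (3 + X)⁴/8)
126*(Y(13, -8) - 79) = 126*((5/8 - 8 + (3 - 8)⁴/8) - 79) = 126*((5/8 - 8 + (⅛)*(-5)⁴) - 79) = 126*((5/8 - 8 + (⅛)*625) - 79) = 126*((5/8 - 8 + 625/8) - 79) = 126*(283/4 - 79) = 126*(-33/4) = -2079/2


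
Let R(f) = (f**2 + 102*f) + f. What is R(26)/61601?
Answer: 3354/61601 ≈ 0.054447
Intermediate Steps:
R(f) = f**2 + 103*f
R(26)/61601 = (26*(103 + 26))/61601 = (26*129)*(1/61601) = 3354*(1/61601) = 3354/61601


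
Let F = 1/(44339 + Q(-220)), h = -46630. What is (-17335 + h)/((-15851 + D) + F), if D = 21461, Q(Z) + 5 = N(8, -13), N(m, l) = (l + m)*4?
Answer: -2834545010/248601541 ≈ -11.402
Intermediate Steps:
N(m, l) = 4*l + 4*m
Q(Z) = -25 (Q(Z) = -5 + (4*(-13) + 4*8) = -5 + (-52 + 32) = -5 - 20 = -25)
F = 1/44314 (F = 1/(44339 - 25) = 1/44314 ≈ 2.2566e-5)
(-17335 + h)/((-15851 + D) + F) = (-17335 - 46630)/((-15851 + 21461) + 1/44314) = -63965/(5610 + 1/44314) = -63965/248601541/44314 = -63965*44314/248601541 = -2834545010/248601541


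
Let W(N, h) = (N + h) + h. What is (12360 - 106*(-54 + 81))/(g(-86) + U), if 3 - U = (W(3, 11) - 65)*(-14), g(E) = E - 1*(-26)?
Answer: -9498/617 ≈ -15.394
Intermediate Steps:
W(N, h) = N + 2*h
g(E) = 26 + E (g(E) = E + 26 = 26 + E)
U = -557 (U = 3 - ((3 + 2*11) - 65)*(-14) = 3 - ((3 + 22) - 65)*(-14) = 3 - (25 - 65)*(-14) = 3 - (-40)*(-14) = 3 - 1*560 = 3 - 560 = -557)
(12360 - 106*(-54 + 81))/(g(-86) + U) = (12360 - 106*(-54 + 81))/((26 - 86) - 557) = (12360 - 106*27)/(-60 - 557) = (12360 - 2862)/(-617) = 9498*(-1/617) = -9498/617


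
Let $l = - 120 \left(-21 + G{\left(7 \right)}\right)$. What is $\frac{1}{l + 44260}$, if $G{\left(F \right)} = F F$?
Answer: $\frac{1}{40900} \approx 2.445 \cdot 10^{-5}$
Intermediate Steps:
$G{\left(F \right)} = F^{2}$
$l = -3360$ ($l = - 120 \left(-21 + 7^{2}\right) = - 120 \left(-21 + 49\right) = \left(-120\right) 28 = -3360$)
$\frac{1}{l + 44260} = \frac{1}{-3360 + 44260} = \frac{1}{40900}$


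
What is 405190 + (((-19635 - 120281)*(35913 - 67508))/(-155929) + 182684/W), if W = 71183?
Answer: 4182757616788106/11099494007 ≈ 3.7684e+5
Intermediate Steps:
405190 + (((-19635 - 120281)*(35913 - 67508))/(-155929) + 182684/W) = 405190 + (((-19635 - 120281)*(35913 - 67508))/(-155929) + 182684/71183) = 405190 + (-139916*(-31595)*(-1/155929) + 182684*(1/71183)) = 405190 + (4420646020*(-1/155929) + 182684/71183) = 405190 + (-4420646020/155929 + 182684/71183) = 405190 - 314646359908224/11099494007 = 4182757616788106/11099494007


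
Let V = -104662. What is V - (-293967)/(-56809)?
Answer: -5946037525/56809 ≈ -1.0467e+5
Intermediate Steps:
V - (-293967)/(-56809) = -104662 - (-293967)/(-56809) = -104662 - (-293967)*(-1)/56809 = -104662 - 1*293967/56809 = -104662 - 293967/56809 = -5946037525/56809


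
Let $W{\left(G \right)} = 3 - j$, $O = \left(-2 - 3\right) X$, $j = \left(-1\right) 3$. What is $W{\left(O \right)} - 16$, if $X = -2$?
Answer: $-10$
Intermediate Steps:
$j = -3$
$O = 10$ ($O = \left(-2 - 3\right) \left(-2\right) = \left(-5\right) \left(-2\right) = 10$)
$W{\left(G \right)} = 6$ ($W{\left(G \right)} = 3 - -3 = 3 + 3 = 6$)
$W{\left(O \right)} - 16 = 6 - 16 = -10$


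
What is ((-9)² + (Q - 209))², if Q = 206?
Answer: 6084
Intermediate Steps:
((-9)² + (Q - 209))² = ((-9)² + (206 - 209))² = (81 - 3)² = 78² = 6084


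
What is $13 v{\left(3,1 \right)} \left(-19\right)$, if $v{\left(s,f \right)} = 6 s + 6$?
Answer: $-5928$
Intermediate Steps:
$v{\left(s,f \right)} = 6 + 6 s$
$13 v{\left(3,1 \right)} \left(-19\right) = 13 \left(6 + 6 \cdot 3\right) \left(-19\right) = 13 \left(6 + 18\right) \left(-19\right) = 13 \cdot 24 \left(-19\right) = 312 \left(-19\right) = -5928$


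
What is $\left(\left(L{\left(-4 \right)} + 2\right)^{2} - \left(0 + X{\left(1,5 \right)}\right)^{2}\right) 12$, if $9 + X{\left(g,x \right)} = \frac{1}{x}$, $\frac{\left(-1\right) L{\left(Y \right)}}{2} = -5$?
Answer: $\frac{19968}{25} \approx 798.72$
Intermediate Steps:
$L{\left(Y \right)} = 10$ ($L{\left(Y \right)} = \left(-2\right) \left(-5\right) = 10$)
$X{\left(g,x \right)} = -9 + \frac{1}{x}$
$\left(\left(L{\left(-4 \right)} + 2\right)^{2} - \left(0 + X{\left(1,5 \right)}\right)^{2}\right) 12 = \left(\left(10 + 2\right)^{2} - \left(0 - \left(9 - \frac{1}{5}\right)\right)^{2}\right) 12 = \left(12^{2} - \left(0 + \left(-9 + \frac{1}{5}\right)\right)^{2}\right) 12 = \left(144 - \left(0 - \frac{44}{5}\right)^{2}\right) 12 = \left(144 - \left(- \frac{44}{5}\right)^{2}\right) 12 = \left(144 - \frac{1936}{25}\right) 12 = \frac{1664}{25} \cdot 12 = \frac{19968}{25}$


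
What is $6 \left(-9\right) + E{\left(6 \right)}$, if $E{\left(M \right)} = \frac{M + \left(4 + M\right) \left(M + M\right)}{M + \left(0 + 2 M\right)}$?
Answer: $-47$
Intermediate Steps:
$E{\left(M \right)} = \frac{M + 2 M \left(4 + M\right)}{3 M}$ ($E{\left(M \right)} = \frac{M + \left(4 + M\right) 2 M}{M + 2 M} = \frac{M + 2 M \left(4 + M\right)}{3 M}$)
$6 \left(-9\right) + E{\left(6 \right)} = 6 \left(-9\right) + \left(3 + \frac{2}{3} \cdot 6\right) = -54 + \left(3 + 4\right) = -54 + 7 = -47$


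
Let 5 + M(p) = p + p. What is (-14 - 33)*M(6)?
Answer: -329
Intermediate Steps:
M(p) = -5 + 2*p (M(p) = -5 + (p + p) = -5 + 2*p)
(-14 - 33)*M(6) = (-14 - 33)*(-5 + 2*6) = -47*(-5 + 12) = -47*7 = -329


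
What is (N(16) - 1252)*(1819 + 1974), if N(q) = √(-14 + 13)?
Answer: -4748836 + 3793*I ≈ -4.7488e+6 + 3793.0*I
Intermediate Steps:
N(q) = I (N(q) = √(-1) = I)
(N(16) - 1252)*(1819 + 1974) = (I - 1252)*(1819 + 1974) = (-1252 + I)*3793 = -4748836 + 3793*I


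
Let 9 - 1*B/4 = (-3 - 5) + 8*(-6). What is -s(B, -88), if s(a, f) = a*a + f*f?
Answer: -75344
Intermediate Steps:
B = 260 (B = 36 - 4*((-3 - 5) + 8*(-6)) = 36 - 4*(-8 - 48) = 36 - 4*(-56) = 36 + 224 = 260)
s(a, f) = a² + f²
-s(B, -88) = -(260² + (-88)²) = -(67600 + 7744) = -1*75344 = -75344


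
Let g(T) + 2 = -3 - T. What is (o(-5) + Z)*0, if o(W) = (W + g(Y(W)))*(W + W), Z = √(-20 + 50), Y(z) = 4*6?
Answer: 0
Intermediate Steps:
Y(z) = 24
g(T) = -5 - T (g(T) = -2 + (-3 - T) = -5 - T)
Z = √30 ≈ 5.4772
o(W) = 2*W*(-29 + W) (o(W) = (W + (-5 - 1*24))*(W + W) = (W + (-5 - 24))*(2*W) = (W - 29)*(2*W) = (-29 + W)*(2*W) = 2*W*(-29 + W))
(o(-5) + Z)*0 = (2*(-5)*(-29 - 5) + √30)*0 = (2*(-5)*(-34) + √30)*0 = (340 + √30)*0 = 0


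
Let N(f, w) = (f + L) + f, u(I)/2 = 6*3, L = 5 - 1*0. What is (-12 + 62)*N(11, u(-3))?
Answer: 1350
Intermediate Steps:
L = 5 (L = 5 + 0 = 5)
u(I) = 36 (u(I) = 2*(6*3) = 2*18 = 36)
N(f, w) = 5 + 2*f (N(f, w) = (f + 5) + f = (5 + f) + f = 5 + 2*f)
(-12 + 62)*N(11, u(-3)) = (-12 + 62)*(5 + 2*11) = 50*(5 + 22) = 50*27 = 1350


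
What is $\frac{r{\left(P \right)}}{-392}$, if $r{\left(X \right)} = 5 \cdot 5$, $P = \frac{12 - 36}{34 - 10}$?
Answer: $- \frac{25}{392} \approx -0.063776$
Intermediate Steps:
$P = -1$ ($P = - \frac{24}{24} = \left(-24\right) \frac{1}{24} = -1$)
$r{\left(X \right)} = 25$
$\frac{r{\left(P \right)}}{-392} = \frac{25}{-392} = 25 \left(- \frac{1}{392}\right) = - \frac{25}{392}$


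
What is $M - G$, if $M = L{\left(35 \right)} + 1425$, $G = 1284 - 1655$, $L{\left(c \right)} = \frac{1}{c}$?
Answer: $\frac{62861}{35} \approx 1796.0$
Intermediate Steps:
$G = -371$ ($G = 1284 - 1655 = -371$)
$M = \frac{49876}{35}$ ($M = \frac{1}{35} + 1425 = \frac{49876}{35} \approx 1425.0$)
$M - G = \frac{49876}{35} - -371 = \frac{49876}{35} + 371 = \frac{62861}{35}$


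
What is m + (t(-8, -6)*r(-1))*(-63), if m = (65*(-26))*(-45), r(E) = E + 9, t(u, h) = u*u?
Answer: 43794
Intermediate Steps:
t(u, h) = u²
r(E) = 9 + E
m = 76050 (m = -1690*(-45) = 76050)
m + (t(-8, -6)*r(-1))*(-63) = 76050 + ((-8)²*(9 - 1))*(-63) = 76050 + (64*8)*(-63) = 76050 + 512*(-63) = 76050 - 32256 = 43794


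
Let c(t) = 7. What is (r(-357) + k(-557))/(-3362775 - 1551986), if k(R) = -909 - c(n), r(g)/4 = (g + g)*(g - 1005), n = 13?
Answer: -3888956/4914761 ≈ -0.79128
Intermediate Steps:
r(g) = 8*g*(-1005 + g) (r(g) = 4*((g + g)*(g - 1005)) = 4*((2*g)*(-1005 + g)) = 4*(2*g*(-1005 + g)) = 8*g*(-1005 + g))
k(R) = -916 (k(R) = -909 - 1*7 = -909 - 7 = -916)
(r(-357) + k(-557))/(-3362775 - 1551986) = (8*(-357)*(-1005 - 357) - 916)/(-3362775 - 1551986) = (8*(-357)*(-1362) - 916)/(-4914761) = (3889872 - 916)*(-1/4914761) = 3888956*(-1/4914761) = -3888956/4914761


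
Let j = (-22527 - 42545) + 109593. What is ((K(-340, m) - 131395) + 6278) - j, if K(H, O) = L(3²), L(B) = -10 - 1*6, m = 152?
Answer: -169654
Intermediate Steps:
L(B) = -16 (L(B) = -10 - 6 = -16)
K(H, O) = -16
j = 44521 (j = -65072 + 109593 = 44521)
((K(-340, m) - 131395) + 6278) - j = ((-16 - 131395) + 6278) - 1*44521 = (-131411 + 6278) - 44521 = -125133 - 44521 = -169654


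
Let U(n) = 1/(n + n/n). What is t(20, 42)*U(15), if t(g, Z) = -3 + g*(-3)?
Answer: -63/16 ≈ -3.9375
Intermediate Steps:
t(g, Z) = -3 - 3*g
U(n) = 1/(1 + n) (U(n) = 1/(n + 1) = 1/(1 + n))
t(20, 42)*U(15) = (-3 - 3*20)/(1 + 15) = (-3 - 60)/16 = -63*1/16 = -63/16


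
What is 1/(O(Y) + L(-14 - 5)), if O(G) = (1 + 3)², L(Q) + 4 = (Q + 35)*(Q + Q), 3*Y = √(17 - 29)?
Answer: -1/596 ≈ -0.0016779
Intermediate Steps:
Y = 2*I*√3/3 (Y = √(17 - 29)/3 = √(-12)/3 = (2*I*√3)/3 = 2*I*√3/3 ≈ 1.1547*I)
L(Q) = -4 + 2*Q*(35 + Q) (L(Q) = -4 + (Q + 35)*(Q + Q) = -4 + (35 + Q)*(2*Q) = -4 + 2*Q*(35 + Q))
O(G) = 16 (O(G) = 4² = 16)
1/(O(Y) + L(-14 - 5)) = 1/(16 + (-4 + 2*(-14 - 5)² + 70*(-14 - 5))) = 1/(16 + (-4 + 2*(-19)² + 70*(-19))) = 1/(16 + (-4 + 2*361 - 1330)) = 1/(16 + (-4 + 722 - 1330)) = 1/(16 - 612) = 1/(-596) = -1/596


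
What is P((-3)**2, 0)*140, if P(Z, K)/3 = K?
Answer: 0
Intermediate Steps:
P(Z, K) = 3*K
P((-3)**2, 0)*140 = (3*0)*140 = 0*140 = 0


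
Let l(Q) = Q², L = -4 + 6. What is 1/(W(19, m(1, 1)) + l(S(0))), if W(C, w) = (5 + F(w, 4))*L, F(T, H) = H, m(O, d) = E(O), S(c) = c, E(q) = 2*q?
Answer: 1/18 ≈ 0.055556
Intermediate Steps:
m(O, d) = 2*O
L = 2
W(C, w) = 18 (W(C, w) = (5 + 4)*2 = 9*2 = 18)
1/(W(19, m(1, 1)) + l(S(0))) = 1/(18 + 0²) = 1/(18 + 0) = 1/18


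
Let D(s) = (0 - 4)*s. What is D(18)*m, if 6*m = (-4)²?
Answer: -192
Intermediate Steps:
D(s) = -4*s
m = 8/3 (m = (⅙)*(-4)² = (⅙)*16 = 8/3 ≈ 2.6667)
D(18)*m = -4*18*(8/3) = -72*8/3 = -192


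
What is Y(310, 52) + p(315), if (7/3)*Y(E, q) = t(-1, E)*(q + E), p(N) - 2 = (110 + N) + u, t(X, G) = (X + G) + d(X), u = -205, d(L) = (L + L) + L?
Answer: 333870/7 ≈ 47696.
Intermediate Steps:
d(L) = 3*L (d(L) = 2*L + L = 3*L)
t(X, G) = G + 4*X (t(X, G) = (X + G) + 3*X = (G + X) + 3*X = G + 4*X)
p(N) = -93 + N (p(N) = 2 + ((110 + N) - 205) = 2 + (-95 + N) = -93 + N)
Y(E, q) = 3*(-4 + E)*(E + q)/7 (Y(E, q) = 3*((E + 4*(-1))*(q + E))/7 = 3*((E - 4)*(E + q))/7 = 3*((-4 + E)*(E + q))/7 = 3*(-4 + E)*(E + q)/7)
Y(310, 52) + p(315) = 3*(-4 + 310)*(310 + 52)/7 + (-93 + 315) = (3/7)*306*362 + 222 = 332316/7 + 222 = 333870/7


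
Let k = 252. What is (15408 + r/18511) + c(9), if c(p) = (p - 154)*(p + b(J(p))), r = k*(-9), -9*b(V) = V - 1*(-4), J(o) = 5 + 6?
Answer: 796595570/55533 ≈ 14345.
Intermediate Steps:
J(o) = 11
b(V) = -4/9 - V/9 (b(V) = -(V - 1*(-4))/9 = -(V + 4)/9 = -(4 + V)/9 = -4/9 - V/9)
r = -2268 (r = 252*(-9) = -2268)
c(p) = (-154 + p)*(-5/3 + p) (c(p) = (p - 154)*(p + (-4/9 - 1/9*11)) = (-154 + p)*(p + (-4/9 - 11/9)) = (-154 + p)*(p - 5/3) = (-154 + p)*(-5/3 + p))
(15408 + r/18511) + c(9) = (15408 - 2268/18511) + (770/3 + 9**2 - 467/3*9) = (15408 - 2268*1/18511) + (770/3 + 81 - 1401) = (15408 - 2268/18511) - 3190/3 = 285215220/18511 - 3190/3 = 796595570/55533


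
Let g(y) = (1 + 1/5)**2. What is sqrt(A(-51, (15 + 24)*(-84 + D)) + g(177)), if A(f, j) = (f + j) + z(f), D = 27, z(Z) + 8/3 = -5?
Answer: I*sqrt(513051)/15 ≈ 47.752*I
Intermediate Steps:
z(Z) = -23/3 (z(Z) = -8/3 - 5 = -23/3)
A(f, j) = -23/3 + f + j (A(f, j) = (f + j) - 23/3 = -23/3 + f + j)
g(y) = 36/25 (g(y) = (1 + 1*(1/5))**2 = (1 + 1/5)**2 = (6/5)**2 = 36/25)
sqrt(A(-51, (15 + 24)*(-84 + D)) + g(177)) = sqrt((-23/3 - 51 + (15 + 24)*(-84 + 27)) + 36/25) = sqrt((-23/3 - 51 + 39*(-57)) + 36/25) = sqrt((-23/3 - 51 - 2223) + 36/25) = sqrt(-6845/3 + 36/25) = sqrt(-171017/75) = I*sqrt(513051)/15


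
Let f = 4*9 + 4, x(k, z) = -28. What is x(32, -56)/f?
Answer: -7/10 ≈ -0.70000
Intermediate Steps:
f = 40 (f = 36 + 4 = 40)
x(32, -56)/f = -28/40 = -28*1/40 = -7/10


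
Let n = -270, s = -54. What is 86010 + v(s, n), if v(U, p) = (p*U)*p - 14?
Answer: -3850604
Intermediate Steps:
v(U, p) = -14 + U*p² (v(U, p) = (U*p)*p - 14 = U*p² - 14 = -14 + U*p²)
86010 + v(s, n) = 86010 + (-14 - 54*(-270)²) = 86010 + (-14 - 54*72900) = 86010 + (-14 - 3936600) = 86010 - 3936614 = -3850604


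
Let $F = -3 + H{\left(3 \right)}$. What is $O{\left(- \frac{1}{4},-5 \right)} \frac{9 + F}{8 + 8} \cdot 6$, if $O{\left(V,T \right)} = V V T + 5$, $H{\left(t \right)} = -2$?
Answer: $\frac{225}{32} \approx 7.0313$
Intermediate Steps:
$F = -5$ ($F = -3 - 2 = -5$)
$O{\left(V,T \right)} = 5 + T V^{2}$ ($O{\left(V,T \right)} = V^{2} T + 5 = T V^{2} + 5 = 5 + T V^{2}$)
$O{\left(- \frac{1}{4},-5 \right)} \frac{9 + F}{8 + 8} \cdot 6 = \left(5 - 5 \left(- \frac{1}{4}\right)^{2}\right) \frac{9 - 5}{8 + 8} \cdot 6 = \left(5 - 5 \left(\left(-1\right) \frac{1}{4}\right)^{2}\right) \frac{4}{16} \cdot 6 = \left(5 - 5 \left(- \frac{1}{4}\right)^{2}\right) 4 \cdot \frac{1}{16} \cdot 6 = \left(5 - \frac{5}{16}\right) \frac{1}{4} \cdot 6 = \frac{75}{16} \cdot \frac{1}{4} \cdot 6 = \frac{75}{64} \cdot 6 = \frac{225}{32}$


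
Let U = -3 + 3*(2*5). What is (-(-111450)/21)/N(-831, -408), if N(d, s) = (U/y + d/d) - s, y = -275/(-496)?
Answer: 10216250/881069 ≈ 11.595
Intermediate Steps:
y = 275/496 (y = -275*(-1/496) = 275/496 ≈ 0.55444)
U = 27 (U = -3 + 3*10 = -3 + 30 = 27)
N(d, s) = 13667/275 - s (N(d, s) = (27/(275/496) + d/d) - s = (27*(496/275) + 1) - s = (13392/275 + 1) - s = 13667/275 - s)
(-(-111450)/21)/N(-831, -408) = (-(-111450)/21)/(13667/275 - 1*(-408)) = (-(-111450)/21)/(13667/275 + 408) = (-7430*(-5/7))/(125867/275) = (37150/7)*(275/125867) = 10216250/881069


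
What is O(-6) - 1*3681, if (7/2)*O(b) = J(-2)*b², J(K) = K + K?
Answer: -26055/7 ≈ -3722.1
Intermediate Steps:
J(K) = 2*K
O(b) = -8*b²/7 (O(b) = 2*((2*(-2))*b²)/7 = 2*(-4*b²)/7 = -8*b²/7)
O(-6) - 1*3681 = -8/7*(-6)² - 1*3681 = -8/7*36 - 3681 = -288/7 - 3681 = -26055/7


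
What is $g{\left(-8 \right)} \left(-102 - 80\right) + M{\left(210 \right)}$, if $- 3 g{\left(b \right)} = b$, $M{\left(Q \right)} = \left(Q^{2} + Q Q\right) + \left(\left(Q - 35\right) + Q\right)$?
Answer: $\frac{264299}{3} \approx 88100.0$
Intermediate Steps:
$M{\left(Q \right)} = -35 + 2 Q + 2 Q^{2}$ ($M{\left(Q \right)} = \left(Q^{2} + Q^{2}\right) + \left(\left(-35 + Q\right) + Q\right) = 2 Q^{2} + \left(-35 + 2 Q\right) = -35 + 2 Q + 2 Q^{2}$)
$g{\left(b \right)} = - \frac{b}{3}$
$g{\left(-8 \right)} \left(-102 - 80\right) + M{\left(210 \right)} = \left(- \frac{1}{3}\right) \left(-8\right) \left(-102 - 80\right) + \left(-35 + 2 \cdot 210 + 2 \cdot 210^{2}\right) = \frac{8}{3} \left(-182\right) + \left(-35 + 420 + 2 \cdot 44100\right) = - \frac{1456}{3} + \left(-35 + 420 + 88200\right) = - \frac{1456}{3} + 88585 = \frac{264299}{3}$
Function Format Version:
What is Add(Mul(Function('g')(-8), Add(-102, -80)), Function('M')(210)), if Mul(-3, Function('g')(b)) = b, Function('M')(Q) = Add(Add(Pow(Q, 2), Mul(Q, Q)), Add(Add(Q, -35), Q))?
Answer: Rational(264299, 3) ≈ 88100.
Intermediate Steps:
Function('M')(Q) = Add(-35, Mul(2, Q), Mul(2, Pow(Q, 2))) (Function('M')(Q) = Add(Add(Pow(Q, 2), Pow(Q, 2)), Add(Add(-35, Q), Q)) = Add(Mul(2, Pow(Q, 2)), Add(-35, Mul(2, Q))) = Add(-35, Mul(2, Q), Mul(2, Pow(Q, 2))))
Function('g')(b) = Mul(Rational(-1, 3), b)
Add(Mul(Function('g')(-8), Add(-102, -80)), Function('M')(210)) = Add(Mul(Mul(Rational(-1, 3), -8), Add(-102, -80)), Add(-35, Mul(2, 210), Mul(2, Pow(210, 2)))) = Add(Mul(Rational(8, 3), -182), Add(-35, 420, Mul(2, 44100))) = Add(Rational(-1456, 3), Add(-35, 420, 88200)) = Add(Rational(-1456, 3), 88585) = Rational(264299, 3)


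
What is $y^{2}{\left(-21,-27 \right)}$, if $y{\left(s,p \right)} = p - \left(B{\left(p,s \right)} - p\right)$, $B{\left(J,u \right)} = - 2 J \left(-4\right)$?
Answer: $26244$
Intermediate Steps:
$B{\left(J,u \right)} = 8 J$
$y{\left(s,p \right)} = - 6 p$ ($y{\left(s,p \right)} = p - \left(8 p - p\right) = p - 7 p = - 6 p$)
$y^{2}{\left(-21,-27 \right)} = \left(\left(-6\right) \left(-27\right)\right)^{2} = 162^{2} = 26244$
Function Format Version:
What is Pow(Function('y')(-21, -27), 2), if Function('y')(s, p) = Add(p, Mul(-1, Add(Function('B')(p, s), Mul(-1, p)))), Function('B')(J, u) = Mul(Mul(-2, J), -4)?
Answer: 26244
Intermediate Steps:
Function('B')(J, u) = Mul(8, J)
Function('y')(s, p) = Mul(-6, p) (Function('y')(s, p) = Add(p, Mul(-1, Add(Mul(8, p), Mul(-1, p)))) = Add(p, Mul(-1, Mul(7, p))) = Add(p, Mul(-7, p)) = Mul(-6, p))
Pow(Function('y')(-21, -27), 2) = Pow(Mul(-6, -27), 2) = Pow(162, 2) = 26244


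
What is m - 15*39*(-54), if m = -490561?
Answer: -458971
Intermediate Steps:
m - 15*39*(-54) = -490561 - 15*39*(-54) = -490561 - 585*(-54) = -490561 + 31590 = -458971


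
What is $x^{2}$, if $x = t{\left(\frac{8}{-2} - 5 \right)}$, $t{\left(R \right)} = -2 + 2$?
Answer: $0$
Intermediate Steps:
$t{\left(R \right)} = 0$
$x = 0$
$x^{2} = 0^{2} = 0$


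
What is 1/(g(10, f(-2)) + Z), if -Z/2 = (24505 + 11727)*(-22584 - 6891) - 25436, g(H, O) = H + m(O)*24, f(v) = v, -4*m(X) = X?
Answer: 1/2135927294 ≈ 4.6818e-10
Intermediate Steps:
m(X) = -X/4
g(H, O) = H - 6*O (g(H, O) = H - O/4*24 = H - 6*O)
Z = 2135927272 (Z = -2*((24505 + 11727)*(-22584 - 6891) - 25436) = -2*(36232*(-29475) - 25436) = -2*(-1067938200 - 25436) = -2*(-1067963636) = 2135927272)
1/(g(10, f(-2)) + Z) = 1/((10 - 6*(-2)) + 2135927272) = 1/((10 + 12) + 2135927272) = 1/(22 + 2135927272) = 1/2135927294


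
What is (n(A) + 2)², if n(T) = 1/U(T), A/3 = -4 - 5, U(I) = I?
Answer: 2809/729 ≈ 3.8532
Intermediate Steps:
A = -27 (A = 3*(-4 - 5) = 3*(-9) = -27)
n(T) = 1/T
(n(A) + 2)² = (1/(-27) + 2)² = (-1/27 + 2)² = (53/27)² = 2809/729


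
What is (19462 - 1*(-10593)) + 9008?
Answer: 39063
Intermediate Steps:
(19462 - 1*(-10593)) + 9008 = (19462 + 10593) + 9008 = 30055 + 9008 = 39063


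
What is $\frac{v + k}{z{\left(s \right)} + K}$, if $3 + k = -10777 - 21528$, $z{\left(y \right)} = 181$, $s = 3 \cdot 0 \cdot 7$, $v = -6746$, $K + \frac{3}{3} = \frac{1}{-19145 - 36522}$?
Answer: $- \frac{2174019018}{10020059} \approx -216.97$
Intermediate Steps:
$K = - \frac{55668}{55667}$ ($K = -1 + \frac{1}{-19145 - 36522} = -1 + \frac{1}{-55667} = -1 - \frac{1}{55667} = - \frac{55668}{55667} \approx -1.0$)
$s = 0$ ($s = 0 \cdot 7 = 0$)
$k = -32308$ ($k = -3 - 32305 = -32308$)
$\frac{v + k}{z{\left(s \right)} + K} = \frac{-6746 - 32308}{181 - \frac{55668}{55667}} = - \frac{39054}{\frac{10020059}{55667}} = \left(-39054\right) \frac{55667}{10020059} = - \frac{2174019018}{10020059}$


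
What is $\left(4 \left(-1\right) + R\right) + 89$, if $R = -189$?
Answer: $-104$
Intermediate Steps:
$\left(4 \left(-1\right) + R\right) + 89 = \left(4 \left(-1\right) - 189\right) + 89 = \left(-4 - 189\right) + 89 = -193 + 89 = -104$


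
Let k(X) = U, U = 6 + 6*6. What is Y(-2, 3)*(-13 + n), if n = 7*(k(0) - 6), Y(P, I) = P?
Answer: -478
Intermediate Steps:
U = 42 (U = 6 + 36 = 42)
k(X) = 42
n = 252 (n = 7*(42 - 6) = 7*36 = 252)
Y(-2, 3)*(-13 + n) = -2*(-13 + 252) = -2*239 = -478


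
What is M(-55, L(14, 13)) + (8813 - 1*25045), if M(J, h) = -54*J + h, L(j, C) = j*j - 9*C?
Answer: -13183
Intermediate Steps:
L(j, C) = j² - 9*C
M(J, h) = h - 54*J
M(-55, L(14, 13)) + (8813 - 1*25045) = ((14² - 9*13) - 54*(-55)) + (8813 - 1*25045) = ((196 - 117) + 2970) + (8813 - 25045) = (79 + 2970) - 16232 = 3049 - 16232 = -13183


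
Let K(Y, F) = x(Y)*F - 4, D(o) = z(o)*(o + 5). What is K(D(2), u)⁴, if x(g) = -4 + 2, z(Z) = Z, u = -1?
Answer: 16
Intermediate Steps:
D(o) = o*(5 + o) (D(o) = o*(o + 5) = o*(5 + o))
x(g) = -2
K(Y, F) = -4 - 2*F (K(Y, F) = -2*F - 4 = -4 - 2*F)
K(D(2), u)⁴ = (-4 - 2*(-1))⁴ = (-4 + 2)⁴ = (-2)⁴ = 16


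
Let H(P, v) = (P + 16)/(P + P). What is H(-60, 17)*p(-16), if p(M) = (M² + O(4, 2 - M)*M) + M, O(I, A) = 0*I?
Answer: 88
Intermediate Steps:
O(I, A) = 0
p(M) = M + M² (p(M) = (M² + 0*M) + M = (M² + 0) + M = M² + M = M + M²)
H(P, v) = (16 + P)/(2*P) (H(P, v) = (16 + P)/((2*P)) = (16 + P)*(1/(2*P)) = (16 + P)/(2*P))
H(-60, 17)*p(-16) = ((½)*(16 - 60)/(-60))*(-16*(1 - 16)) = ((½)*(-1/60)*(-44))*(-16*(-15)) = (11/30)*240 = 88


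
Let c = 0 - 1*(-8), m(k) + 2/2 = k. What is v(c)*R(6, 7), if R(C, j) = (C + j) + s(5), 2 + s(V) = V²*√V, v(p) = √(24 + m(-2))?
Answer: √21*(11 + 25*√5) ≈ 306.58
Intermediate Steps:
m(k) = -1 + k
c = 8 (c = 0 + 8 = 8)
v(p) = √21 (v(p) = √(24 + (-1 - 2)) = √(24 - 3) = √21)
s(V) = -2 + V^(5/2) (s(V) = -2 + V²*√V = -2 + V^(5/2))
R(C, j) = -2 + C + j + 25*√5 (R(C, j) = (C + j) + (-2 + 5^(5/2)) = (C + j) + (-2 + 25*√5) = -2 + C + j + 25*√5)
v(c)*R(6, 7) = √21*(-2 + 6 + 7 + 25*√5) = √21*(11 + 25*√5)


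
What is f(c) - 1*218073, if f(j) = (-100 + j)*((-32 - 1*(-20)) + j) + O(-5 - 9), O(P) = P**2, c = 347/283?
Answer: -17364322356/80089 ≈ -2.1681e+5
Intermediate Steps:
c = 347/283 (c = 347*(1/283) = 347/283 ≈ 1.2261)
f(j) = 196 + (-100 + j)*(-12 + j) (f(j) = (-100 + j)*((-32 - 1*(-20)) + j) + (-5 - 9)**2 = (-100 + j)*((-32 + 20) + j) + (-14)**2 = (-100 + j)*(-12 + j) + 196 = 196 + (-100 + j)*(-12 + j))
f(c) - 1*218073 = (1396 + (347/283)**2 - 112*347/283) - 1*218073 = (1396 + 120409/80089 - 38864/283) - 218073 = 100926141/80089 - 218073 = -17364322356/80089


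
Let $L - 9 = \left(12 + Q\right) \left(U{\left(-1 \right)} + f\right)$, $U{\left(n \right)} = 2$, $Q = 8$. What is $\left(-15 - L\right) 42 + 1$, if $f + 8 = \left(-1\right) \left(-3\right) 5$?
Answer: $-8567$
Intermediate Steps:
$f = 7$ ($f = -8 + \left(-1\right) \left(-3\right) 5 = -8 + 3 \cdot 5 = -8 + 15 = 7$)
$L = 189$ ($L = 9 + \left(12 + 8\right) \left(2 + 7\right) = 9 + 20 \cdot 9 = 9 + 180 = 189$)
$\left(-15 - L\right) 42 + 1 = \left(-15 - 189\right) 42 + 1 = \left(-204\right) 42 + 1 = -8568 + 1 = -8567$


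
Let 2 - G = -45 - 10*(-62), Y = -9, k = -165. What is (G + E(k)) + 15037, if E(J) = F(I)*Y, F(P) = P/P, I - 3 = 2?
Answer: 14455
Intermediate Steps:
I = 5 (I = 3 + 2 = 5)
F(P) = 1
E(J) = -9 (E(J) = 1*(-9) = -9)
G = -573 (G = 2 - (-45 - 10*(-62)) = 2 - (-45 + 620) = 2 - 1*575 = 2 - 575 = -573)
(G + E(k)) + 15037 = (-573 - 9) + 15037 = -582 + 15037 = 14455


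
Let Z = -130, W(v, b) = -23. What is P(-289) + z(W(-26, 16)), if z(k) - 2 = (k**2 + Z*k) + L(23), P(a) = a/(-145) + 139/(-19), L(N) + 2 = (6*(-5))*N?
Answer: 7779231/2755 ≈ 2823.7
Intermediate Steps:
L(N) = -2 - 30*N (L(N) = -2 + (6*(-5))*N = -2 - 30*N)
P(a) = -139/19 - a/145 (P(a) = a*(-1/145) + 139*(-1/19) = -a/145 - 139/19 = -139/19 - a/145)
z(k) = -690 + k**2 - 130*k (z(k) = 2 + ((k**2 - 130*k) + (-2 - 30*23)) = 2 + ((k**2 - 130*k) + (-2 - 690)) = 2 + ((k**2 - 130*k) - 692) = 2 + (-692 + k**2 - 130*k) = -690 + k**2 - 130*k)
P(-289) + z(W(-26, 16)) = (-139/19 - 1/145*(-289)) + (-690 + (-23)**2 - 130*(-23)) = (-139/19 + 289/145) + (-690 + 529 + 2990) = -14664/2755 + 2829 = 7779231/2755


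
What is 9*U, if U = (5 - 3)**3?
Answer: 72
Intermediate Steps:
U = 8 (U = 2**3 = 8)
9*U = 9*8 = 72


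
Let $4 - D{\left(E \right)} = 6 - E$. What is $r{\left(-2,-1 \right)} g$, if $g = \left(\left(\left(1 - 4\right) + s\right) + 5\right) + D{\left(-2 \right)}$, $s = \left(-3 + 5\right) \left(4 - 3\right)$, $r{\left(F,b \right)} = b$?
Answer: $0$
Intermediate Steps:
$D{\left(E \right)} = -2 + E$ ($D{\left(E \right)} = 4 - \left(6 - E\right) = 4 + \left(-6 + E\right) = -2 + E$)
$s = 2$ ($s = 2 \cdot 1 = 2$)
$g = 0$ ($g = \left(\left(\left(1 - 4\right) + 2\right) + 5\right) - 4 = \left(\left(-3 + 2\right) + 5\right) - 4 = \left(-1 + 5\right) - 4 = 4 - 4 = 0$)
$r{\left(-2,-1 \right)} g = \left(-1\right) 0 = 0$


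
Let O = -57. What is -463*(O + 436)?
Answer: -175477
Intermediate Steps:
-463*(O + 436) = -463*(-57 + 436) = -463*379 = -175477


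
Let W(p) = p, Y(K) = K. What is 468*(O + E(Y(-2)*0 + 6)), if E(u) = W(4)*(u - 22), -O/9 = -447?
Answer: 1852812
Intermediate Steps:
O = 4023 (O = -9*(-447) = 4023)
E(u) = -88 + 4*u (E(u) = 4*(u - 22) = 4*(-22 + u) = -88 + 4*u)
468*(O + E(Y(-2)*0 + 6)) = 468*(4023 + (-88 + 4*(-2*0 + 6))) = 468*(4023 + (-88 + 4*(0 + 6))) = 468*(4023 + (-88 + 4*6)) = 468*(4023 + (-88 + 24)) = 468*(4023 - 64) = 468*3959 = 1852812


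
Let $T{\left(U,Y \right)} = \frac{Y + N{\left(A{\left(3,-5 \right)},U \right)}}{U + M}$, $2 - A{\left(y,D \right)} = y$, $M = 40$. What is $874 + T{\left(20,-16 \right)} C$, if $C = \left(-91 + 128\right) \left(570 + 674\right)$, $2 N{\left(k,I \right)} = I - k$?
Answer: $- \frac{100357}{30} \approx -3345.2$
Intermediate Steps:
$A{\left(y,D \right)} = 2 - y$
$N{\left(k,I \right)} = \frac{I}{2} - \frac{k}{2}$ ($N{\left(k,I \right)} = \frac{I - k}{2} = \frac{I}{2} - \frac{k}{2}$)
$C = 46028$ ($C = 37 \cdot 1244 = 46028$)
$T{\left(U,Y \right)} = \frac{\frac{1}{2} + Y + \frac{U}{2}}{40 + U}$ ($T{\left(U,Y \right)} = \frac{Y + \left(\frac{U}{2} - \frac{2 - 3}{2}\right)}{U + 40} = \frac{Y + \left(\frac{U}{2} - \frac{2 - 3}{2}\right)}{40 + U} = \frac{Y + \left(\frac{U}{2} - - \frac{1}{2}\right)}{40 + U} = \frac{Y + \left(\frac{U}{2} + \frac{1}{2}\right)}{40 + U} = \frac{Y + \left(\frac{1}{2} + \frac{U}{2}\right)}{40 + U} = \frac{\frac{1}{2} + Y + \frac{U}{2}}{40 + U}$)
$874 + T{\left(20,-16 \right)} C = 874 + \frac{1 + 20 + 2 \left(-16\right)}{2 \left(40 + 20\right)} 46028 = 874 + \frac{1 + 20 - 32}{2 \cdot 60} \cdot 46028 = 874 + \frac{1}{2} \cdot \frac{1}{60} \left(-11\right) 46028 = 874 - \frac{126577}{30} = - \frac{100357}{30}$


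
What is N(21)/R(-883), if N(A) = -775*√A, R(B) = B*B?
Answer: -775*√21/779689 ≈ -0.0045550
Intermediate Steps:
R(B) = B²
N(21)/R(-883) = (-775*√21)/((-883)²) = -775*√21/779689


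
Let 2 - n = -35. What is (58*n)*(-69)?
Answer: -148074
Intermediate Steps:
n = 37 (n = 2 - 1*(-35) = 2 + 35 = 37)
(58*n)*(-69) = (58*37)*(-69) = 2146*(-69) = -148074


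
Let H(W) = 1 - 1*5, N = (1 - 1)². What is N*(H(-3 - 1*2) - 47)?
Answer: 0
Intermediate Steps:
N = 0 (N = 0² = 0)
H(W) = -4 (H(W) = 1 - 5 = -4)
N*(H(-3 - 1*2) - 47) = 0*(-4 - 47) = 0*(-51) = 0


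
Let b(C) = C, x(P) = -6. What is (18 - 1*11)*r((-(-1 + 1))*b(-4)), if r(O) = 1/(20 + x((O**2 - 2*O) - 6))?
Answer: 1/2 ≈ 0.50000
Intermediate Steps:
r(O) = 1/14 (r(O) = 1/(20 - 6) = 1/14)
(18 - 1*11)*r((-(-1 + 1))*b(-4)) = (18 - 1*11)*(1/14) = (18 - 11)*(1/14) = 7*(1/14) = 1/2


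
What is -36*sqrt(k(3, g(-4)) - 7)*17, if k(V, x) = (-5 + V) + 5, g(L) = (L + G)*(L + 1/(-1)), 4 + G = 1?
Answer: -1224*I ≈ -1224.0*I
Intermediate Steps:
G = -3 (G = -4 + 1 = -3)
g(L) = (-1 + L)*(-3 + L) (g(L) = (L - 3)*(L + 1/(-1)) = (-3 + L)*(L + 1*(-1)) = (-3 + L)*(L - 1) = (-3 + L)*(-1 + L) = (-1 + L)*(-3 + L))
k(V, x) = V
-36*sqrt(k(3, g(-4)) - 7)*17 = -36*sqrt(3 - 7)*17 = -72*I*17 = -1224*I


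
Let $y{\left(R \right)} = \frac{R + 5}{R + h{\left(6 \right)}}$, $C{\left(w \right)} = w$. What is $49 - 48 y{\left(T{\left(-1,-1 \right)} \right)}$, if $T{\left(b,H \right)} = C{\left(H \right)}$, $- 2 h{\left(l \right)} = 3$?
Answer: $\frac{629}{5} \approx 125.8$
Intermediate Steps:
$h{\left(l \right)} = - \frac{3}{2}$ ($h{\left(l \right)} = \left(- \frac{1}{2}\right) 3 = - \frac{3}{2}$)
$T{\left(b,H \right)} = H$
$y{\left(R \right)} = \frac{5 + R}{- \frac{3}{2} + R}$ ($y{\left(R \right)} = \frac{R + 5}{R - \frac{3}{2}} = \frac{5 + R}{- \frac{3}{2} + R}$)
$49 - 48 y{\left(T{\left(-1,-1 \right)} \right)} = 49 - 48 \frac{2 \left(5 - 1\right)}{-3 + 2 \left(-1\right)} = 49 - 48 \cdot 2 \frac{1}{-3 - 2} \cdot 4 = 49 - 48 \cdot 2 \frac{1}{-5} \cdot 4 = 49 - 48 \cdot 2 \left(- \frac{1}{5}\right) 4 = 49 - - \frac{384}{5} = 49 + \frac{384}{5} = \frac{629}{5}$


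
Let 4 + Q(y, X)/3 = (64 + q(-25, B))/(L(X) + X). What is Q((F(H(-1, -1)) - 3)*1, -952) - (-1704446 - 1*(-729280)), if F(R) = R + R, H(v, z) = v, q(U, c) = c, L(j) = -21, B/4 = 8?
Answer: 948824554/973 ≈ 9.7515e+5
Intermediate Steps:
B = 32 (B = 4*8 = 32)
F(R) = 2*R
Q(y, X) = -12 + 288/(-21 + X) (Q(y, X) = -12 + 3*((64 + 32)/(-21 + X)) = -12 + 3*(96/(-21 + X)) = -12 + 288/(-21 + X))
Q((F(H(-1, -1)) - 3)*1, -952) - (-1704446 - 1*(-729280)) = 12*(45 - 1*(-952))/(-21 - 952) - (-1704446 - 1*(-729280)) = 12*(45 + 952)/(-973) - (-1704446 + 729280) = 12*(-1/973)*997 - 1*(-975166) = -11964/973 + 975166 = 948824554/973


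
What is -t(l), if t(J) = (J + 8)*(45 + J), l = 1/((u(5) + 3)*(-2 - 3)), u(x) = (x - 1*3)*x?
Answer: -1517556/4225 ≈ -359.19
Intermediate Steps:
u(x) = x*(-3 + x) (u(x) = (x - 3)*x = (-3 + x)*x = x*(-3 + x))
l = -1/65 (l = 1/((5*(-3 + 5) + 3)*(-2 - 3)) = 1/((5*2 + 3)*(-5)) = 1/((10 + 3)*(-5)) = 1/(13*(-5)) = 1/(-65) = -1/65 ≈ -0.015385)
t(J) = (8 + J)*(45 + J)
-t(l) = -(360 + (-1/65)² + 53*(-1/65)) = -(360 + 1/4225 - 53/65) = -1*1517556/4225 = -1517556/4225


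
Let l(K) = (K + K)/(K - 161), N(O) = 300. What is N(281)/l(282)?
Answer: 3025/47 ≈ 64.362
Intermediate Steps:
l(K) = 2*K/(-161 + K) (l(K) = (2*K)/(-161 + K) = 2*K/(-161 + K))
N(281)/l(282) = 300/((2*282/(-161 + 282))) = 300/((2*282/121)) = 300/((2*282*(1/121))) = 300/(564/121) = 300*(121/564) = 3025/47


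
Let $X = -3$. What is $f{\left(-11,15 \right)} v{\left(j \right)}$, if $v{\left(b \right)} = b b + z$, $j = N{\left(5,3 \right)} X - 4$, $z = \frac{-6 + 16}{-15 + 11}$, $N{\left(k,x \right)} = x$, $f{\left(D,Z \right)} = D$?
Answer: $- \frac{3663}{2} \approx -1831.5$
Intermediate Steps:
$z = - \frac{5}{2}$ ($z = \frac{10}{-4} = 10 \left(- \frac{1}{4}\right) = - \frac{5}{2} \approx -2.5$)
$j = -13$ ($j = 3 \left(-3\right) - 4 = -9 - 4 = -13$)
$v{\left(b \right)} = - \frac{5}{2} + b^{2}$ ($v{\left(b \right)} = b b - \frac{5}{2} = b^{2} - \frac{5}{2} = - \frac{5}{2} + b^{2}$)
$f{\left(-11,15 \right)} v{\left(j \right)} = - 11 \left(- \frac{5}{2} + \left(-13\right)^{2}\right) = - 11 \left(- \frac{5}{2} + 169\right) = \left(-11\right) \frac{333}{2} = - \frac{3663}{2}$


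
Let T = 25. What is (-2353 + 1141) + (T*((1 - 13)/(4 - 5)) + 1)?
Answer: -911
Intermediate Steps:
(-2353 + 1141) + (T*((1 - 13)/(4 - 5)) + 1) = (-2353 + 1141) + (25*((1 - 13)/(4 - 5)) + 1) = -1212 + (25*(-12/(-1)) + 1) = -1212 + (25*(-12*(-1)) + 1) = -1212 + (25*12 + 1) = -1212 + (300 + 1) = -1212 + 301 = -911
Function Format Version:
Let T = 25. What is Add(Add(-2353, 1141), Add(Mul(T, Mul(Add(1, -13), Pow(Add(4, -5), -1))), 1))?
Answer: -911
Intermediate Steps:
Add(Add(-2353, 1141), Add(Mul(T, Mul(Add(1, -13), Pow(Add(4, -5), -1))), 1)) = Add(Add(-2353, 1141), Add(Mul(25, Mul(Add(1, -13), Pow(Add(4, -5), -1))), 1)) = Add(-1212, Add(Mul(25, Mul(-12, Pow(-1, -1))), 1)) = Add(-1212, Add(Mul(25, Mul(-12, -1)), 1)) = Add(-1212, Add(Mul(25, 12), 1)) = Add(-1212, Add(300, 1)) = Add(-1212, 301) = -911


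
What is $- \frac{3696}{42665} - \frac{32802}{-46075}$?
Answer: $\frac{35120118}{56165425} \approx 0.6253$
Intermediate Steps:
$- \frac{3696}{42665} - \frac{32802}{-46075} = \left(-3696\right) \frac{1}{42665} - - \frac{32802}{46075} = - \frac{528}{6095} + \frac{32802}{46075} = \frac{35120118}{56165425}$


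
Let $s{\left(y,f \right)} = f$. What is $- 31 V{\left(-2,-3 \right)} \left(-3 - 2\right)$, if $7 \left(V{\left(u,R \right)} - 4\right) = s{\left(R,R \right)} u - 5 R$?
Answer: $1085$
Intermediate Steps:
$V{\left(u,R \right)} = 4 - \frac{5 R}{7} + \frac{R u}{7}$ ($V{\left(u,R \right)} = 4 + \frac{R u - 5 R}{7} = 4 + \frac{- 5 R + R u}{7} = 4 + \left(- \frac{5 R}{7} + \frac{R u}{7}\right) = 4 - \frac{5 R}{7} + \frac{R u}{7}$)
$- 31 V{\left(-2,-3 \right)} \left(-3 - 2\right) = - 31 \left(4 - - \frac{15}{7} + \frac{1}{7} \left(-3\right) \left(-2\right)\right) \left(-3 - 2\right) = - 31 \left(4 + \frac{15}{7} + \frac{6}{7}\right) \left(-5\right) = \left(-31\right) 7 \left(-5\right) = \left(-217\right) \left(-5\right) = 1085$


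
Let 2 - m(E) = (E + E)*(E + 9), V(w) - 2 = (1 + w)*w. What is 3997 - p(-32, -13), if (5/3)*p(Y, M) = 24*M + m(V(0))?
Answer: 21047/5 ≈ 4209.4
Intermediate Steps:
V(w) = 2 + w*(1 + w) (V(w) = 2 + (1 + w)*w = 2 + w*(1 + w))
m(E) = 2 - 2*E*(9 + E) (m(E) = 2 - (E + E)*(E + 9) = 2 - 2*E*(9 + E))
p(Y, M) = -126/5 + 72*M/5 (p(Y, M) = 3*(24*M + (2 - 18*(2 + 0 + 0²) - 2*(2 + 0 + 0²)²))/5 = 3*(24*M + (2 - 18*(2 + 0 + 0) - 2*(2 + 0 + 0)²))/5 = 3*(24*M + (2 - 18*2 - 2*2²))/5 = 3*(24*M + (2 - 36 - 2*4))/5 = 3*(24*M + (2 - 36 - 8))/5 = 3*(24*M - 42)/5 = 3*(-42 + 24*M)/5 = -126/5 + 72*M/5)
3997 - p(-32, -13) = 3997 - (-126/5 + (72/5)*(-13)) = 3997 - (-126/5 - 936/5) = 3997 - 1*(-1062/5) = 3997 + 1062/5 = 21047/5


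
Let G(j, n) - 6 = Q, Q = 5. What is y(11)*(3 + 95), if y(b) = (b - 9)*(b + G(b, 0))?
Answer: 4312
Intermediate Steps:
G(j, n) = 11 (G(j, n) = 6 + 5 = 11)
y(b) = (-9 + b)*(11 + b) (y(b) = (b - 9)*(b + 11) = (-9 + b)*(11 + b))
y(11)*(3 + 95) = (-99 + 11² + 2*11)*(3 + 95) = (-99 + 121 + 22)*98 = 44*98 = 4312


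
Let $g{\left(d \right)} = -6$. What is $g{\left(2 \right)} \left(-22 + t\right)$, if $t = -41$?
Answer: $378$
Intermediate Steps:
$g{\left(2 \right)} \left(-22 + t\right) = - 6 \left(-22 - 41\right) = \left(-6\right) \left(-63\right) = 378$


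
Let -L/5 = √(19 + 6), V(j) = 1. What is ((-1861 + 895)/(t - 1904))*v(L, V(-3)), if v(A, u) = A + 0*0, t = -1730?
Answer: -525/79 ≈ -6.6456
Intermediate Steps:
L = -25 (L = -5*√(19 + 6) = -5*√25 = -5*5 = -25)
v(A, u) = A (v(A, u) = A + 0 = A)
((-1861 + 895)/(t - 1904))*v(L, V(-3)) = ((-1861 + 895)/(-1730 - 1904))*(-25) = -966/(-3634)*(-25) = -966*(-1/3634)*(-25) = (21/79)*(-25) = -525/79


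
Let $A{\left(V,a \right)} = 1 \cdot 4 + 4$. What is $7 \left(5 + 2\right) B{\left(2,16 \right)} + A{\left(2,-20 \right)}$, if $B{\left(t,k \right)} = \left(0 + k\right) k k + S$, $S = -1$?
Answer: $200663$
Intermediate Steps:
$A{\left(V,a \right)} = 8$ ($A{\left(V,a \right)} = 4 + 4 = 8$)
$B{\left(t,k \right)} = -1 + k^{3}$ ($B{\left(t,k \right)} = \left(0 + k\right) k k - 1 = k k k - 1 = k^{2} k - 1 = k^{3} - 1 = -1 + k^{3}$)
$7 \left(5 + 2\right) B{\left(2,16 \right)} + A{\left(2,-20 \right)} = 7 \left(5 + 2\right) \left(-1 + 16^{3}\right) + 8 = 7 \cdot 7 \left(-1 + 4096\right) + 8 = 49 \cdot 4095 + 8 = 200655 + 8 = 200663$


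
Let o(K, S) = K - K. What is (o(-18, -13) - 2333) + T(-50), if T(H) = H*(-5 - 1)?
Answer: -2033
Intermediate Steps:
o(K, S) = 0
T(H) = -6*H (T(H) = H*(-6) = -6*H)
(o(-18, -13) - 2333) + T(-50) = (0 - 2333) - 6*(-50) = -2333 + 300 = -2033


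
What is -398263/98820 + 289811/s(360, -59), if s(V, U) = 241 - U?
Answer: 237663701/247050 ≈ 962.01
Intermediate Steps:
-398263/98820 + 289811/s(360, -59) = -398263/98820 + 289811/(241 - 1*(-59)) = -398263*1/98820 + 289811/(241 + 59) = -398263/98820 + 289811/300 = 237663701/247050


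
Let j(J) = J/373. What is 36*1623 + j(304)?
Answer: 21793948/373 ≈ 58429.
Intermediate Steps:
j(J) = J/373 (j(J) = J*(1/373) = J/373)
36*1623 + j(304) = 36*1623 + (1/373)*304 = 58428 + 304/373 = 21793948/373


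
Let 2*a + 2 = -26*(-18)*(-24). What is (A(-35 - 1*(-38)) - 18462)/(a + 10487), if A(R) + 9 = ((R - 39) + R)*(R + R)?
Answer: -18669/4870 ≈ -3.8335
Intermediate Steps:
A(R) = -9 + 2*R*(-39 + 2*R) (A(R) = -9 + ((R - 39) + R)*(R + R) = -9 + ((-39 + R) + R)*(2*R) = -9 + (-39 + 2*R)*(2*R) = -9 + 2*R*(-39 + 2*R))
a = -5617 (a = -1 + (-26*(-18)*(-24))/2 = -1 + (468*(-24))/2 = -1 + (½)*(-11232) = -1 - 5616 = -5617)
(A(-35 - 1*(-38)) - 18462)/(a + 10487) = ((-9 - 78*(-35 - 1*(-38)) + 4*(-35 - 1*(-38))²) - 18462)/(-5617 + 10487) = ((-9 - 78*(-35 + 38) + 4*(-35 + 38)²) - 18462)/4870 = ((-9 - 78*3 + 4*3²) - 18462)*(1/4870) = ((-9 - 234 + 4*9) - 18462)*(1/4870) = ((-9 - 234 + 36) - 18462)*(1/4870) = (-207 - 18462)*(1/4870) = -18669*1/4870 = -18669/4870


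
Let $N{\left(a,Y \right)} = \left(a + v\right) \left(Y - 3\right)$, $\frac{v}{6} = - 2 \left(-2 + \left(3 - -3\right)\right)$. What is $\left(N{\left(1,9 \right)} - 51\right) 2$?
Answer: $-666$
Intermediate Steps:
$v = -48$ ($v = 6 \left(- 2 \left(-2 + \left(3 - -3\right)\right)\right) = 6 \left(- 2 \left(-2 + \left(3 + 3\right)\right)\right) = 6 \left(- 2 \left(-2 + 6\right)\right) = 6 \left(\left(-2\right) 4\right) = 6 \left(-8\right) = -48$)
$N{\left(a,Y \right)} = \left(-48 + a\right) \left(-3 + Y\right)$ ($N{\left(a,Y \right)} = \left(a - 48\right) \left(Y - 3\right) = \left(-48 + a\right) \left(-3 + Y\right)$)
$\left(N{\left(1,9 \right)} - 51\right) 2 = \left(\left(144 - 432 - 3 + 9 \cdot 1\right) - 51\right) 2 = \left(\left(144 - 432 - 3 + 9\right) - 51\right) 2 = \left(-282 - 51\right) 2 = \left(-333\right) 2 = -666$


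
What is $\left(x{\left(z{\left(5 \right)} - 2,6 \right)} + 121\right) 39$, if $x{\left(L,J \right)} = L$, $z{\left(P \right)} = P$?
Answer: $4836$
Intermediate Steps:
$\left(x{\left(z{\left(5 \right)} - 2,6 \right)} + 121\right) 39 = \left(\left(5 - 2\right) + 121\right) 39 = \left(3 + 121\right) 39 = 124 \cdot 39 = 4836$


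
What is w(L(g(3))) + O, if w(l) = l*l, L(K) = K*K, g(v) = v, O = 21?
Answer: 102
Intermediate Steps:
L(K) = K²
w(l) = l²
w(L(g(3))) + O = (3²)² + 21 = 9² + 21 = 81 + 21 = 102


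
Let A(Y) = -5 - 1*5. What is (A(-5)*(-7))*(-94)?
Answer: -6580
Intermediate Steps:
A(Y) = -10 (A(Y) = -5 - 5 = -10)
(A(-5)*(-7))*(-94) = -10*(-7)*(-94) = 70*(-94) = -6580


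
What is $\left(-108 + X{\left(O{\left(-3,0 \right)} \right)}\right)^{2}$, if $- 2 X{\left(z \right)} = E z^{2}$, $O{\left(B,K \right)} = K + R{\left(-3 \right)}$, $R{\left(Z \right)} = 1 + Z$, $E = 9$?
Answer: $15876$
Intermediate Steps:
$O{\left(B,K \right)} = -2 + K$ ($O{\left(B,K \right)} = K + \left(1 - 3\right) = K - 2 = -2 + K$)
$X{\left(z \right)} = - \frac{9 z^{2}}{2}$
$\left(-108 + X{\left(O{\left(-3,0 \right)} \right)}\right)^{2} = \left(-108 - \frac{9 \left(-2 + 0\right)^{2}}{2}\right)^{2} = \left(-108 - \frac{9 \left(-2\right)^{2}}{2}\right)^{2} = \left(-108 - 18\right)^{2} = \left(-126\right)^{2} = 15876$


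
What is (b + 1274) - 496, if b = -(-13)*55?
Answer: 1493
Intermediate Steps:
b = 715 (b = -13*(-55) = 715)
(b + 1274) - 496 = (715 + 1274) - 496 = 1989 - 496 = 1493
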